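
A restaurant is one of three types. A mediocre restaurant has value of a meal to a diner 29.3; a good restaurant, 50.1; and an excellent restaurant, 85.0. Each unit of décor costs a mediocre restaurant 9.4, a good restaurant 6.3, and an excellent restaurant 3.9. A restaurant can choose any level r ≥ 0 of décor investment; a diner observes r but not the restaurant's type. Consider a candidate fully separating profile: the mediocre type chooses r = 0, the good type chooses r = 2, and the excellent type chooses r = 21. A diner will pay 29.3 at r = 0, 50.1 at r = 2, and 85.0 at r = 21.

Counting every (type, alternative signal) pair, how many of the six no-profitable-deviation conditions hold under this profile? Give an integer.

3

Good (own payoff 50.1 − 6.3×2 = 37.5): to r=0 gives 29.3 → no gain ✓; to r=21 gives 85.0 − 6.3×21 = -47.3 → no gain ✓.
Excellent (own payoff 85.0 − 3.9×21 = 3.1): to r=0 gives 29.3 → profitable ✗; to r=2 gives 50.1 − 3.9×2 = 42.3 → profitable ✗.
Mediocre (own payoff 29.3): to r=2 gives 50.1 − 9.4×2 = 31.3 → profitable ✗; to r=21 gives 85.0 − 9.4×21 = -112.4 → no gain ✓.
3 of the 6 constraints hold; not an equilibrium.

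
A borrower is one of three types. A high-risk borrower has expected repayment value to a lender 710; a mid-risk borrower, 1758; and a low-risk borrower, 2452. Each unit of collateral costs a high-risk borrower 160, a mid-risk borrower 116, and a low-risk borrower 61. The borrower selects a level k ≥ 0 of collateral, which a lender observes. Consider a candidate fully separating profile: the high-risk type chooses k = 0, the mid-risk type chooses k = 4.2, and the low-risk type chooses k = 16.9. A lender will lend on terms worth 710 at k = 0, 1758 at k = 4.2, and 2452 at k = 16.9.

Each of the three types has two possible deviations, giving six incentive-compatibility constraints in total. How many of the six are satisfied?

Low-risk (own payoff 2452 − 61×16.9 = 1421.1): to k=0 gives 710 → no gain ✓; to k=4.2 gives 1758 − 61×4.2 = 1501.8 → profitable ✗.
High-risk (own payoff 710): to k=4.2 gives 1758 − 160×4.2 = 1086 → profitable ✗; to k=16.9 gives 2452 − 160×16.9 = -252 → no gain ✓.
Mid-risk (own payoff 1758 − 116×4.2 = 1270.8): to k=0 gives 710 → no gain ✓; to k=16.9 gives 2452 − 116×16.9 = 491.6 → no gain ✓.
4 of the 6 constraints hold; not an equilibrium.

4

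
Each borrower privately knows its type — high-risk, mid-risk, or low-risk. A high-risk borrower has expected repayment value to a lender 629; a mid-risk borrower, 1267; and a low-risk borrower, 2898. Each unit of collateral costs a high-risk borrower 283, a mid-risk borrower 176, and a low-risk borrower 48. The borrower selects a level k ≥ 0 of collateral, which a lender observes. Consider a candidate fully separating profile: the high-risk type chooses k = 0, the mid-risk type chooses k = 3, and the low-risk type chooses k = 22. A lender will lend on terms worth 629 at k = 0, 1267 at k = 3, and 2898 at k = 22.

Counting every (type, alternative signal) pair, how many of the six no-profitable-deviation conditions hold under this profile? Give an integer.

6

Low-risk (own payoff 2898 − 48×22 = 1842): to k=0 gives 629 → no gain ✓; to k=3 gives 1267 − 48×3 = 1123 → no gain ✓.
Mid-risk (own payoff 1267 − 176×3 = 739): to k=0 gives 629 → no gain ✓; to k=22 gives 2898 − 176×22 = -974 → no gain ✓.
High-risk (own payoff 629): to k=3 gives 1267 − 283×3 = 418 → no gain ✓; to k=22 gives 2898 − 283×22 = -3328 → no gain ✓.
6 of the 6 constraints hold; this profile is a separating equilibrium.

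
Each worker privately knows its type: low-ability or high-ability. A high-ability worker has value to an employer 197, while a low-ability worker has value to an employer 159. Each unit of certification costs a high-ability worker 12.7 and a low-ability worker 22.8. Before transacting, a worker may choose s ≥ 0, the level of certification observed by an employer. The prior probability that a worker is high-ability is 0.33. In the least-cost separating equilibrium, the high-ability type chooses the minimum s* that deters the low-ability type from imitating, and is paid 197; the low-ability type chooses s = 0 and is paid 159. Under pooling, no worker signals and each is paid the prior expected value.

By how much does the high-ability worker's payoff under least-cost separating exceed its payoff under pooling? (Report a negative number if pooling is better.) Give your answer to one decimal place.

Least-cost separating signal: s* solves 159 = 197 − 22.8·s*, so s* = (197 − 159)/22.8 ≈ 1.6667.
High-ability type's separating payoff: 197 − 12.7 × s* = 197 − 12.7 × (197 − 159)/22.8 = 197 − 482.6/22.8 ≈ 175.833.
Pooling payoff: 0.33 × 197 + 0.67 × 159 = 171.54.
Difference: 175.833 − 171.54 = 4.293, i.e. 4.3 to one decimal place.
The high-ability type prefers to separate.

4.3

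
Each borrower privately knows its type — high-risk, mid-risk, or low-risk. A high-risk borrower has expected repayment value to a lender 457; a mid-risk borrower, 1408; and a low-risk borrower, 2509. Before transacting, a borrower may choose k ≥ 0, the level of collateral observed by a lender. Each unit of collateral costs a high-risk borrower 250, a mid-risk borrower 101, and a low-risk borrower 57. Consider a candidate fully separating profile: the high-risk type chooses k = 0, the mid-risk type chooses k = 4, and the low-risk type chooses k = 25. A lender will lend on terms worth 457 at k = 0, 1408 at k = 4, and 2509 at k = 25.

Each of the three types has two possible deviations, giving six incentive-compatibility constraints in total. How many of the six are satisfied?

5

Mid-risk (own payoff 1408 − 101×4 = 1004): to k=0 gives 457 → no gain ✓; to k=25 gives 2509 − 101×25 = -16 → no gain ✓.
Low-risk (own payoff 2509 − 57×25 = 1084): to k=0 gives 457 → no gain ✓; to k=4 gives 1408 − 57×4 = 1180 → profitable ✗.
High-risk (own payoff 457): to k=4 gives 1408 − 250×4 = 408 → no gain ✓; to k=25 gives 2509 − 250×25 = -3741 → no gain ✓.
5 of the 6 constraints hold; not an equilibrium.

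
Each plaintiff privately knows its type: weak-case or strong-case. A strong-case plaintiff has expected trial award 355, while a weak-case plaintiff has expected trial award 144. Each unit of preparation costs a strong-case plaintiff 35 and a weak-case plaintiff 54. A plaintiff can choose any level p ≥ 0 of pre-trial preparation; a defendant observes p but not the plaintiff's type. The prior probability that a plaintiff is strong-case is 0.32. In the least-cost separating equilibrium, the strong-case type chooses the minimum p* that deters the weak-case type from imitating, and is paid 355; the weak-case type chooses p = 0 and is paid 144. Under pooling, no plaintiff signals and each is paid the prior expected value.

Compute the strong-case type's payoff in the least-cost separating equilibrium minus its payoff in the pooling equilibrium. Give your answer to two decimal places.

Least-cost separating signal: p* solves 144 = 355 − 54·p*, so p* = (355 − 144)/54 ≈ 3.9074.
Strong-case type's separating payoff: 355 − 35 × p* = 355 − 35 × (355 − 144)/54 = 355 − 7385/54 ≈ 218.2407.
Pooling payoff: 0.32 × 355 + 0.68 × 144 = 211.52.
Difference: 218.2407 − 211.52 = 6.7207, i.e. 6.72 to two decimal places.
The strong-case type prefers to separate.

6.72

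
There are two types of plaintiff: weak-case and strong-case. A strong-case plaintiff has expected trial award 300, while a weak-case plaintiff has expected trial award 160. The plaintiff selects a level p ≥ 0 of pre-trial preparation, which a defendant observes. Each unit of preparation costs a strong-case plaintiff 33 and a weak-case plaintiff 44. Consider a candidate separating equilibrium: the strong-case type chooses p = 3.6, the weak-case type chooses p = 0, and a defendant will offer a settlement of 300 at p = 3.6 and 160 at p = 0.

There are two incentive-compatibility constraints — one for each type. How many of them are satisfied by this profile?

2

Weak-case type: stay at 0 → 160; mimic → 300 − 44 × 3.6 = 141.6. IC holds (160 ≥ 141.6).
Strong-case type: signal → 300 − 33 × 3.6 = 181.2; deviate to 0 → 160. IC holds (181.2 ≥ 160).
2 of 2 constraints hold, so this is a separating equilibrium.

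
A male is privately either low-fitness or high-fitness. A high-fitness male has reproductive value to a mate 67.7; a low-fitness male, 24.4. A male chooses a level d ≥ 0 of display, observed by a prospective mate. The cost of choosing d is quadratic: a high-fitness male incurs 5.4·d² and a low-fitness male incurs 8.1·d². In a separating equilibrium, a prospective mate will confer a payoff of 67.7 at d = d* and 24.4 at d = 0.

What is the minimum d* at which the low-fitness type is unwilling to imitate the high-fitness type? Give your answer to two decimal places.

The low-fitness type at d = 0 receives 24.4; imitating at d* yields 67.7 − 8.1·d*².
Indifference: 24.4 = 67.7 − 8.1·d*², so d*² = (67.7 − 24.4) / 8.1 ≈ 5.3457.
d* = √5.3457 ≈ 2.31.

2.31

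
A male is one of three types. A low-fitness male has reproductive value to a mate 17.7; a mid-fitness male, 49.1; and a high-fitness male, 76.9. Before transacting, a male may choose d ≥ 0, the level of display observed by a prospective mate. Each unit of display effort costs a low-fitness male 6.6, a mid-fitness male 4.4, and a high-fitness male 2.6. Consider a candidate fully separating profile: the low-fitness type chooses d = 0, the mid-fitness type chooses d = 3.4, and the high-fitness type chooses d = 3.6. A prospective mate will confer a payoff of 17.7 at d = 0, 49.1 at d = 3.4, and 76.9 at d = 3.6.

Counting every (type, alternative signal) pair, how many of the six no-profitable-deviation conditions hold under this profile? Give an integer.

Mid-fitness (own payoff 49.1 − 4.4×3.4 = 34.14): to d=0 gives 17.7 → no gain ✓; to d=3.6 gives 76.9 − 4.4×3.6 = 61.06 → profitable ✗.
High-fitness (own payoff 76.9 − 2.6×3.6 = 67.54): to d=0 gives 17.7 → no gain ✓; to d=3.4 gives 49.1 − 2.6×3.4 = 40.26 → no gain ✓.
Low-fitness (own payoff 17.7): to d=3.4 gives 49.1 − 6.6×3.4 = 26.66 → profitable ✗; to d=3.6 gives 76.9 − 6.6×3.6 = 53.14 → profitable ✗.
3 of the 6 constraints hold; not an equilibrium.

3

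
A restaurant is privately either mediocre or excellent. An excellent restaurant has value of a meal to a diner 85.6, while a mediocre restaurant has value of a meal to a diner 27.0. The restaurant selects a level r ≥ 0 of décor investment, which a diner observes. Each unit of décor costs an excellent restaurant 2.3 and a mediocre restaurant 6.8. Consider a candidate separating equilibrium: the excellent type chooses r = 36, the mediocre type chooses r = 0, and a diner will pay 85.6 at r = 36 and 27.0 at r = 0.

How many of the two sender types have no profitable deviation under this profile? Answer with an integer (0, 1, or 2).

Excellent type: signal → 85.6 − 2.3 × 36 = 2.8; deviate to 0 → 27.0. IC fails (2.8 < 27.0).
Mediocre type: stay at 0 → 27.0; mimic → 85.6 − 6.8 × 36 = -159.2. IC holds (27.0 ≥ -159.2).
1 of 2 constraints hold, so this profile is not an equilibrium.

1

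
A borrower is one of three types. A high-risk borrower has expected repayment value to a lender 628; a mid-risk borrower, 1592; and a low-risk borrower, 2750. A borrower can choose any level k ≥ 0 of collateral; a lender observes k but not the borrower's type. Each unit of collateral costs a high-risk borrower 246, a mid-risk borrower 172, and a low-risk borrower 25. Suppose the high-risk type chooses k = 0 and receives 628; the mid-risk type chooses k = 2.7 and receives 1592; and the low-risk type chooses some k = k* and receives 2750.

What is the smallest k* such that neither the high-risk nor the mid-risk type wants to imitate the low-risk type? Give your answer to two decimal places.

9.43

High-risk type (on-path payoff 628) won't mimic when 628 ≥ 2750 − 246·k*, i.e. k* ≥ 8.63.
Mid-risk type (on-path payoff 1592 − 172×2.7 = 1127.6) won't mimic when 1127.6 ≥ 2750 − 172·k*, i.e. k* ≥ 9.43.
Both must hold, so k* = max(8.63, 9.43) = 9.43. The mid-risk type's constraint binds.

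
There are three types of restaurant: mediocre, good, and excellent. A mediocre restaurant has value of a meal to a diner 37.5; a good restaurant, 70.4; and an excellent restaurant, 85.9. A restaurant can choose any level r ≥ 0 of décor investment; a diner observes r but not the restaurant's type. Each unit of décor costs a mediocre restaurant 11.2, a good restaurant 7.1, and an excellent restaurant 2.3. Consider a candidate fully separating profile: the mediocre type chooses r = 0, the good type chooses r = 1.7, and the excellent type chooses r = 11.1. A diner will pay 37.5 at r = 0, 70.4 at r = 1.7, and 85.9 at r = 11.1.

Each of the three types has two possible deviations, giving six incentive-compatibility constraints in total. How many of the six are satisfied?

Good (own payoff 70.4 − 7.1×1.7 = 58.33): to r=0 gives 37.5 → no gain ✓; to r=11.1 gives 85.9 − 7.1×11.1 = 7.09 → no gain ✓.
Mediocre (own payoff 37.5): to r=1.7 gives 70.4 − 11.2×1.7 = 51.36 → profitable ✗; to r=11.1 gives 85.9 − 11.2×11.1 = -38.42 → no gain ✓.
Excellent (own payoff 85.9 − 2.3×11.1 = 60.37): to r=0 gives 37.5 → no gain ✓; to r=1.7 gives 70.4 − 2.3×1.7 = 66.49 → profitable ✗.
4 of the 6 constraints hold; not an equilibrium.

4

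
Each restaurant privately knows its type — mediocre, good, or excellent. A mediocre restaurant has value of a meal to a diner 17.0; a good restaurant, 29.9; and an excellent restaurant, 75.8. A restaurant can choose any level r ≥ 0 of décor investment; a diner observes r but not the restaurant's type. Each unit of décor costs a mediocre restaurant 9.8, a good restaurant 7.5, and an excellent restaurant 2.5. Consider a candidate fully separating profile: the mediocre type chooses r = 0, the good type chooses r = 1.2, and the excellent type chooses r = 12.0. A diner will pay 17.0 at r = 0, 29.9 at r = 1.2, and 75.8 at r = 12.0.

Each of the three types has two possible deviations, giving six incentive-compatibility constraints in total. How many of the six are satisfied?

5

Good (own payoff 29.9 − 7.5×1.2 = 20.9): to r=0 gives 17.0 → no gain ✓; to r=12.0 gives 75.8 − 7.5×12.0 = -14.2 → no gain ✓.
Mediocre (own payoff 17.0): to r=1.2 gives 29.9 − 9.8×1.2 = 18.14 → profitable ✗; to r=12.0 gives 75.8 − 9.8×12.0 = -41.8 → no gain ✓.
Excellent (own payoff 75.8 − 2.5×12.0 = 45.8): to r=0 gives 17.0 → no gain ✓; to r=1.2 gives 29.9 − 2.5×1.2 = 26.9 → no gain ✓.
5 of the 6 constraints hold; not an equilibrium.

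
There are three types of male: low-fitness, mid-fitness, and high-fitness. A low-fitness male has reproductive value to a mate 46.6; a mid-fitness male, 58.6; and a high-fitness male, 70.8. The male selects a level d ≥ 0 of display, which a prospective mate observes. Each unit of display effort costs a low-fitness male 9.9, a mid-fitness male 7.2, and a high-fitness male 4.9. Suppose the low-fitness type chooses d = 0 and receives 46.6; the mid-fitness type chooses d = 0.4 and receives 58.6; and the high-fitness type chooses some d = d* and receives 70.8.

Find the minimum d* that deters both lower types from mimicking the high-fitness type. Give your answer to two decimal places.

Low-fitness type (on-path payoff 46.6) won't mimic when 46.6 ≥ 70.8 − 9.9·d*, i.e. d* ≥ 2.44.
Mid-fitness type (on-path payoff 58.6 − 7.2×0.4 = 55.72) won't mimic when 55.72 ≥ 70.8 − 7.2·d*, i.e. d* ≥ 2.09.
Both must hold, so d* = max(2.44, 2.09) = 2.44. The low-fitness type's constraint binds.

2.44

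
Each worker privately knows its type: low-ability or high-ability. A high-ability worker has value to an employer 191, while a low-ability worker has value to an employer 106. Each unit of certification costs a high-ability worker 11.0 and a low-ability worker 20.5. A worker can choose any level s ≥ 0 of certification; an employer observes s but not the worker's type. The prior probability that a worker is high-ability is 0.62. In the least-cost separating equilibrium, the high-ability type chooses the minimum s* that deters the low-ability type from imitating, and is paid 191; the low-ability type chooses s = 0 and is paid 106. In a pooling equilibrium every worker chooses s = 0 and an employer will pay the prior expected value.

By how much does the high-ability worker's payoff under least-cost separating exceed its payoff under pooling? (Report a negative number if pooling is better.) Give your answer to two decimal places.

Least-cost separating signal: s* solves 106 = 191 − 20.5·s*, so s* = (191 − 106)/20.5 ≈ 4.1463.
High-ability type's separating payoff: 191 − 11.0 × s* = 191 − 11.0 × (191 − 106)/20.5 = 191 − 935/20.5 ≈ 145.3902.
Pooling payoff: 0.62 × 191 + 0.38 × 106 = 158.7.
Difference: 145.3902 − 158.7 = -13.3098, i.e. -13.31 to two decimal places.
The high-ability type would prefer the pooling outcome.

-13.31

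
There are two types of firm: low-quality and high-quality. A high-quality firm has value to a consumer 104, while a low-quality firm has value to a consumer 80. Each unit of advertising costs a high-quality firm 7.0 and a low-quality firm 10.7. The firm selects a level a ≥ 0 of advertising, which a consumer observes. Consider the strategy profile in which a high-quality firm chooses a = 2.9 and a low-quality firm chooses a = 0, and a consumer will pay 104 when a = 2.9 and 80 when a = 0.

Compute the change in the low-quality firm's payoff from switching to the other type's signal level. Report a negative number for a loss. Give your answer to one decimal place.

Playing a = 0 the low-quality firm receives 80.
Deviating to a = 2.9 brings payment 104 at cost 10.7 × 2.9 = 31.03, netting 72.97.
Gain from deviating: 72.97 − 80 = -7.03, i.e. -7.0 to one decimal place.
The gain is negative, so the low-quality type's incentive-compatibility constraint is satisfied.

-7.0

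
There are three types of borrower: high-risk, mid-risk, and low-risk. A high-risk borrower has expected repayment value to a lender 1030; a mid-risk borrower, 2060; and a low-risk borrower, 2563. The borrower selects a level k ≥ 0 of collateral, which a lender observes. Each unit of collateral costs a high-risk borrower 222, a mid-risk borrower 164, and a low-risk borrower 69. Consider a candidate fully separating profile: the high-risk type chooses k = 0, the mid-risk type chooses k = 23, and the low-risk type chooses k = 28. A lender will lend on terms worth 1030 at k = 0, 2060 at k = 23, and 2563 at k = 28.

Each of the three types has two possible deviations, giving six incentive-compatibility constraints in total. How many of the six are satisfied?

4

High-risk (own payoff 1030): to k=23 gives 2060 − 222×23 = -3046 → no gain ✓; to k=28 gives 2563 − 222×28 = -3653 → no gain ✓.
Mid-risk (own payoff 2060 − 164×23 = -1712): to k=0 gives 1030 → profitable ✗; to k=28 gives 2563 − 164×28 = -2029 → no gain ✓.
Low-risk (own payoff 2563 − 69×28 = 631): to k=0 gives 1030 → profitable ✗; to k=23 gives 2060 − 69×23 = 473 → no gain ✓.
4 of the 6 constraints hold; not an equilibrium.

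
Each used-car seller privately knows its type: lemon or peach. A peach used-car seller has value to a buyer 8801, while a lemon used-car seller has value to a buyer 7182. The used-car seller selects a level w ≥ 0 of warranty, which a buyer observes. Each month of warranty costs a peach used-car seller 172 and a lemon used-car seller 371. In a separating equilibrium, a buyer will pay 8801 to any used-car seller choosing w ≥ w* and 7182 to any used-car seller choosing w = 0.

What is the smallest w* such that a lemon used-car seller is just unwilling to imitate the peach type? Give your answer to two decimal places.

A lemon used-car seller choosing w = 0 receives 7182.
Imitating at w* instead would pay 8801 at cost 371·w*, netting 8801 − 371·w*.
Indifference: 7182 = 8801 − 371·w*, so w* = (8801 − 7182) / 371 ≈ 4.36.
This is the lemon type's binding incentive-compatibility constraint; any w ≥ 4.36 sustains separation on that side.

4.36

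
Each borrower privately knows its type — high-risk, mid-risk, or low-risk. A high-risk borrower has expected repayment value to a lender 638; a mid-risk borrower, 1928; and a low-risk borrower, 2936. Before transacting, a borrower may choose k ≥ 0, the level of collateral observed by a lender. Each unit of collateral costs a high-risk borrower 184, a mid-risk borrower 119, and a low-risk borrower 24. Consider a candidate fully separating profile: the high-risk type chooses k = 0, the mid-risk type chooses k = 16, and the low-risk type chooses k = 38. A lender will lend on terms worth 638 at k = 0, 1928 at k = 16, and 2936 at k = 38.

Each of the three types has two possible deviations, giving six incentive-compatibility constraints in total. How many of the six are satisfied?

5

Low-risk (own payoff 2936 − 24×38 = 2024): to k=0 gives 638 → no gain ✓; to k=16 gives 1928 − 24×16 = 1544 → no gain ✓.
High-risk (own payoff 638): to k=16 gives 1928 − 184×16 = -1016 → no gain ✓; to k=38 gives 2936 − 184×38 = -4056 → no gain ✓.
Mid-risk (own payoff 1928 − 119×16 = 24): to k=0 gives 638 → profitable ✗; to k=38 gives 2936 − 119×38 = -1586 → no gain ✓.
5 of the 6 constraints hold; not an equilibrium.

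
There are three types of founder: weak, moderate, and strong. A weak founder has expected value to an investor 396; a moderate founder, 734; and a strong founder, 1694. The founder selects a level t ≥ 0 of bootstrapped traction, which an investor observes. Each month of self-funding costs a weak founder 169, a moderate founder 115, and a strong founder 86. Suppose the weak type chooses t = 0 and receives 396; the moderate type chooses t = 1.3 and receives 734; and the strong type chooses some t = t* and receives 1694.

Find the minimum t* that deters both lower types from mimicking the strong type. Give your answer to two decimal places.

9.65

Weak type (on-path payoff 396) won't mimic when 396 ≥ 1694 − 169·t*, i.e. t* ≥ 7.68.
Moderate type (on-path payoff 734 − 115×1.3 = 584.5) won't mimic when 584.5 ≥ 1694 − 115·t*, i.e. t* ≥ 9.65.
Both must hold, so t* = max(7.68, 9.65) = 9.65. The moderate type's constraint binds.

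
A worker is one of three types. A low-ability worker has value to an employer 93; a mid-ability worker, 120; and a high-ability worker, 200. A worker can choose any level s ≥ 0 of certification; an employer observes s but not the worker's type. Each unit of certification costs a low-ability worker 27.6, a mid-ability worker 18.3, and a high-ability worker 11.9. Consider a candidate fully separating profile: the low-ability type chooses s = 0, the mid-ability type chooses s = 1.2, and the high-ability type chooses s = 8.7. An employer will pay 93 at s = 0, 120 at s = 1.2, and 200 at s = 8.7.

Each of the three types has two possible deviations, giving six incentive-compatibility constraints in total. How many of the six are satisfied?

High-ability (own payoff 200 − 11.9×8.7 = 96.47): to s=0 gives 93 → no gain ✓; to s=1.2 gives 120 − 11.9×1.2 = 105.72 → profitable ✗.
Low-ability (own payoff 93): to s=1.2 gives 120 − 27.6×1.2 = 86.88 → no gain ✓; to s=8.7 gives 200 − 27.6×8.7 = -40.12 → no gain ✓.
Mid-ability (own payoff 120 − 18.3×1.2 = 98.04): to s=0 gives 93 → no gain ✓; to s=8.7 gives 200 − 18.3×8.7 = 40.79 → no gain ✓.
5 of the 6 constraints hold; not an equilibrium.

5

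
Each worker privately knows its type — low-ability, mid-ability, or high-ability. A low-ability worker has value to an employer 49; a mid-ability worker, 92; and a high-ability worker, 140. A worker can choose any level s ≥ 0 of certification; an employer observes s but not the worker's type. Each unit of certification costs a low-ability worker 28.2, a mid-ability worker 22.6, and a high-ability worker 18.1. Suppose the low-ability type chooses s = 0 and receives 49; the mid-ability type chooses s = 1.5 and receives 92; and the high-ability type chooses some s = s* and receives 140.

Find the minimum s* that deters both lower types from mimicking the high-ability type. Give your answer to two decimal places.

3.62

Mid-ability type (on-path payoff 92 − 22.6×1.5 = 58.1) won't mimic when 58.1 ≥ 140 − 22.6·s*, i.e. s* ≥ 3.62.
Low-ability type (on-path payoff 49) won't mimic when 49 ≥ 140 − 28.2·s*, i.e. s* ≥ 3.23.
Both must hold, so s* = max(3.23, 3.62) = 3.62. The mid-ability type's constraint binds.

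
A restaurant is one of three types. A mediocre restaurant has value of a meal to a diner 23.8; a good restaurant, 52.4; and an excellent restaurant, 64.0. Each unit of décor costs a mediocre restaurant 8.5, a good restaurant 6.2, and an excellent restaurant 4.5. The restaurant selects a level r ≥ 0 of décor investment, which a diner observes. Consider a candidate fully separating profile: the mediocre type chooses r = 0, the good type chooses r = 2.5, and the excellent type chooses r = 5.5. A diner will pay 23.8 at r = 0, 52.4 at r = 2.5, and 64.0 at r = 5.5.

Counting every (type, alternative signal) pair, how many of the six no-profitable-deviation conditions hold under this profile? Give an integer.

Excellent (own payoff 64.0 − 4.5×5.5 = 39.25): to r=0 gives 23.8 → no gain ✓; to r=2.5 gives 52.4 − 4.5×2.5 = 41.15 → profitable ✗.
Good (own payoff 52.4 − 6.2×2.5 = 36.9): to r=0 gives 23.8 → no gain ✓; to r=5.5 gives 64.0 − 6.2×5.5 = 29.9 → no gain ✓.
Mediocre (own payoff 23.8): to r=2.5 gives 52.4 − 8.5×2.5 = 31.15 → profitable ✗; to r=5.5 gives 64.0 − 8.5×5.5 = 17.25 → no gain ✓.
4 of the 6 constraints hold; not an equilibrium.

4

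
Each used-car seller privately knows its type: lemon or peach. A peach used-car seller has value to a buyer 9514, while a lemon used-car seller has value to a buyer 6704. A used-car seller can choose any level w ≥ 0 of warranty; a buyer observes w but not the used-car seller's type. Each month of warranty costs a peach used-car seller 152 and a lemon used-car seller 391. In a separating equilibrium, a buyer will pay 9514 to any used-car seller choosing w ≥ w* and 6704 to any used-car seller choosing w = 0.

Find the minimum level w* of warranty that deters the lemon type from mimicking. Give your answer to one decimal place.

7.2

A lemon used-car seller choosing w = 0 receives 6704.
Imitating at w* instead would pay 9514 at cost 391·w*, netting 9514 − 391·w*.
Indifference: 6704 = 9514 − 391·w*, so w* = (9514 − 6704) / 391 ≈ 7.2.
This is the lemon type's binding incentive-compatibility constraint; any w ≥ 7.2 sustains separation on that side.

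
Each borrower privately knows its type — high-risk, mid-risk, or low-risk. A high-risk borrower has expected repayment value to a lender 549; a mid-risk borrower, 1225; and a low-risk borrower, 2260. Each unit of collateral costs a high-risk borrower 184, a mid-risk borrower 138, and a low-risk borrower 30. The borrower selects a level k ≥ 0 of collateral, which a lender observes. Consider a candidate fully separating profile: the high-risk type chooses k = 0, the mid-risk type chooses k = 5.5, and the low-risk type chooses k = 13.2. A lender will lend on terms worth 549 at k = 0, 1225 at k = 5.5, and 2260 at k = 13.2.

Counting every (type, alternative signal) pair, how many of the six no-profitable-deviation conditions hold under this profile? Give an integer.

5

Low-risk (own payoff 2260 − 30×13.2 = 1864): to k=0 gives 549 → no gain ✓; to k=5.5 gives 1225 − 30×5.5 = 1060 → no gain ✓.
High-risk (own payoff 549): to k=5.5 gives 1225 − 184×5.5 = 213 → no gain ✓; to k=13.2 gives 2260 − 184×13.2 = -168.8 → no gain ✓.
Mid-risk (own payoff 1225 − 138×5.5 = 466): to k=0 gives 549 → profitable ✗; to k=13.2 gives 2260 − 138×13.2 = 438.4 → no gain ✓.
5 of the 6 constraints hold; not an equilibrium.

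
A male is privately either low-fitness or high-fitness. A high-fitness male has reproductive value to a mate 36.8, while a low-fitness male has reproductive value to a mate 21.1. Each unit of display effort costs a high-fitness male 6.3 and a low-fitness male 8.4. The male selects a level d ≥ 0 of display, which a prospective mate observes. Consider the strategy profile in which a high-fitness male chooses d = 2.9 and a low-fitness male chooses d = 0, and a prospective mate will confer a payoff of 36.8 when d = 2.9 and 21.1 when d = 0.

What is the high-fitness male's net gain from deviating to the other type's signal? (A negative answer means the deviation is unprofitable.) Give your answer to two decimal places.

2.57

Playing d = 2.9 the high-fitness male receives 36.8 − 6.3 × 2.9 = 18.53.
Deviating to d = 0 yields 21.1 instead.
Gain from deviating: 21.1 − 18.53 = 2.57.
The gain is positive, so the high-fitness type's incentive-compatibility constraint is violated — this profile is not a separating equilibrium.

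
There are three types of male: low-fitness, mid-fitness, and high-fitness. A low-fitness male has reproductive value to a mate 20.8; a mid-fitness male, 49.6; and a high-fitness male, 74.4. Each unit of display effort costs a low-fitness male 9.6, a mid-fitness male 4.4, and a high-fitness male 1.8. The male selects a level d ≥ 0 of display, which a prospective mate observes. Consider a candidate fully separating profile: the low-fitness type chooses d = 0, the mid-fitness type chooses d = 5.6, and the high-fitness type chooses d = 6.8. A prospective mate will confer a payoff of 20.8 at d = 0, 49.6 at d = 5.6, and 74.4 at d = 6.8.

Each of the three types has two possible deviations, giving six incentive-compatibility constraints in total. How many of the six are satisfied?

Low-fitness (own payoff 20.8): to d=5.6 gives 49.6 − 9.6×5.6 = -4.16 → no gain ✓; to d=6.8 gives 74.4 − 9.6×6.8 = 9.12 → no gain ✓.
Mid-fitness (own payoff 49.6 − 4.4×5.6 = 24.96): to d=0 gives 20.8 → no gain ✓; to d=6.8 gives 74.4 − 4.4×6.8 = 44.48 → profitable ✗.
High-fitness (own payoff 74.4 − 1.8×6.8 = 62.16): to d=0 gives 20.8 → no gain ✓; to d=5.6 gives 49.6 − 1.8×5.6 = 39.52 → no gain ✓.
5 of the 6 constraints hold; not an equilibrium.

5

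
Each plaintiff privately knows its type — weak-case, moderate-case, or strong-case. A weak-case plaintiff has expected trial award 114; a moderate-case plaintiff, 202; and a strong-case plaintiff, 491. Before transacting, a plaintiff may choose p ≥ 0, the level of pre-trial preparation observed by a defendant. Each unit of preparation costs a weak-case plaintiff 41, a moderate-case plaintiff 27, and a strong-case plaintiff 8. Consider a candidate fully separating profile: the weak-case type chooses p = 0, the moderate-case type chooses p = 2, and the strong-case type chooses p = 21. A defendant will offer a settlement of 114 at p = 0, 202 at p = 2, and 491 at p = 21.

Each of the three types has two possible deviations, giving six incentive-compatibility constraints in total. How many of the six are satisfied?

5

Moderate-case (own payoff 202 − 27×2 = 148): to p=0 gives 114 → no gain ✓; to p=21 gives 491 − 27×21 = -76 → no gain ✓.
Weak-case (own payoff 114): to p=2 gives 202 − 41×2 = 120 → profitable ✗; to p=21 gives 491 − 41×21 = -370 → no gain ✓.
Strong-case (own payoff 491 − 8×21 = 323): to p=0 gives 114 → no gain ✓; to p=2 gives 202 − 8×2 = 186 → no gain ✓.
5 of the 6 constraints hold; not an equilibrium.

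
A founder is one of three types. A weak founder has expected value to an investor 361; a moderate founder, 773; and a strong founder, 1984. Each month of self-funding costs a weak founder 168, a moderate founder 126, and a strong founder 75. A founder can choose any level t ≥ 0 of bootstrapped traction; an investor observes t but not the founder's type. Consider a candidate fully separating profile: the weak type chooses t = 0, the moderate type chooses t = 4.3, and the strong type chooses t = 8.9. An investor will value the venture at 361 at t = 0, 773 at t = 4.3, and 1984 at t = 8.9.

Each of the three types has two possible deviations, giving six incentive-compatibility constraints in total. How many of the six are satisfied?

3

Moderate (own payoff 773 − 126×4.3 = 231.2): to t=0 gives 361 → profitable ✗; to t=8.9 gives 1984 − 126×8.9 = 862.6 → profitable ✗.
Weak (own payoff 361): to t=4.3 gives 773 − 168×4.3 = 50.6 → no gain ✓; to t=8.9 gives 1984 − 168×8.9 = 488.8 → profitable ✗.
Strong (own payoff 1984 − 75×8.9 = 1316.5): to t=0 gives 361 → no gain ✓; to t=4.3 gives 773 − 75×4.3 = 450.5 → no gain ✓.
3 of the 6 constraints hold; not an equilibrium.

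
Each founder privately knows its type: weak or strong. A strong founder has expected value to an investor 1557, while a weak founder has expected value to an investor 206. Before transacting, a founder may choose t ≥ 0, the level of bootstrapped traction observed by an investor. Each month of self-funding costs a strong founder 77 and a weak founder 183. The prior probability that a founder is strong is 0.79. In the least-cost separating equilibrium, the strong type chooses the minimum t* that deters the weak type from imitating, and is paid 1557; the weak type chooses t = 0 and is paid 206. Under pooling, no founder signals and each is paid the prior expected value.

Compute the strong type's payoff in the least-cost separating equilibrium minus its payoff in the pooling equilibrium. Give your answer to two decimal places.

-284.74

Least-cost separating signal: t* solves 206 = 1557 − 183·t*, so t* = (1557 − 206)/183 ≈ 7.3825.
Strong type's separating payoff: 1557 − 77 × t* = 1557 − 77 × (1557 − 206)/183 = 1557 − 104027/183 ≈ 988.5464.
Pooling payoff: 0.79 × 1557 + 0.21 × 206 = 1273.29.
Difference: 988.5464 − 1273.29 = -284.7436, i.e. -284.74 to two decimal places.
The strong type would prefer the pooling outcome.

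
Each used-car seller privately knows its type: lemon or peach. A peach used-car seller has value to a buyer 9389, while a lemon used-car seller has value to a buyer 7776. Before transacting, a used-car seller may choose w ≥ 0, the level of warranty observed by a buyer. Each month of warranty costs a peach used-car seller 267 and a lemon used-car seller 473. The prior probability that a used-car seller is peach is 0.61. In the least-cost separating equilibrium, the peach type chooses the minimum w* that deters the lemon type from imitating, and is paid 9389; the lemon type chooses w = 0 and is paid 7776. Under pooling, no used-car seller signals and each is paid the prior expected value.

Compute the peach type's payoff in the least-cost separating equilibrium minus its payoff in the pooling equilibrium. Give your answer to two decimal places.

-281.44

Least-cost separating signal: w* solves 7776 = 9389 − 473·w*, so w* = (9389 − 7776)/473 ≈ 3.4101.
Peach type's separating payoff: 9389 − 267 × w* = 9389 − 267 × (9389 − 7776)/473 = 9389 − 430671/473 ≈ 8478.4905.
Pooling payoff: 0.61 × 9389 + 0.39 × 7776 = 8759.93.
Difference: 8478.4905 − 8759.93 = -281.4395, i.e. -281.44 to two decimal places.
The peach type would prefer the pooling outcome.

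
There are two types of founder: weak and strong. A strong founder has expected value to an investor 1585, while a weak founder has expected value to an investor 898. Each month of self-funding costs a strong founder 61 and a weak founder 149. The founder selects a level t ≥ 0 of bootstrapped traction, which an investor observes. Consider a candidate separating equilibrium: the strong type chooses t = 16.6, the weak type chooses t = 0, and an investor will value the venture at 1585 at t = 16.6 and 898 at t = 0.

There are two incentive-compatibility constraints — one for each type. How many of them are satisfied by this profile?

1

Strong type: signal → 1585 − 61 × 16.6 = 572.4; deviate to 0 → 898. IC fails (572.4 < 898).
Weak type: stay at 0 → 898; mimic → 1585 − 149 × 16.6 = -888.4. IC holds (898 ≥ -888.4).
1 of 2 constraints hold, so this profile is not an equilibrium.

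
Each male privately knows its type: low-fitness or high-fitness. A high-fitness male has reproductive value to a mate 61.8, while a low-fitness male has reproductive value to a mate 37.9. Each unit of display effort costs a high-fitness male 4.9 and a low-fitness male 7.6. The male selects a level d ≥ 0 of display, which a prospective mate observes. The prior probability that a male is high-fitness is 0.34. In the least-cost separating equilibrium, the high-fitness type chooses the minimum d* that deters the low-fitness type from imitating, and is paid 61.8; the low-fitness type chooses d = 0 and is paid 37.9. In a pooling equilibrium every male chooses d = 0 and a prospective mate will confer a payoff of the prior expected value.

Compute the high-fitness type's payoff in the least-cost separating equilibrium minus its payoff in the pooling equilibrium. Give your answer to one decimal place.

0.4

Least-cost separating signal: d* solves 37.9 = 61.8 − 7.6·d*, so d* = (61.8 − 37.9)/7.6 ≈ 3.1447.
High-fitness type's separating payoff: 61.8 − 4.9 × d* = 61.8 − 4.9 × (61.8 − 37.9)/7.6 = 61.8 − 117.11/7.6 ≈ 46.391.
Pooling payoff: 0.34 × 61.8 + 0.66 × 37.9 = 46.026.
Difference: 46.391 − 46.026 = 0.365, i.e. 0.4 to one decimal place.
The high-fitness type prefers to separate.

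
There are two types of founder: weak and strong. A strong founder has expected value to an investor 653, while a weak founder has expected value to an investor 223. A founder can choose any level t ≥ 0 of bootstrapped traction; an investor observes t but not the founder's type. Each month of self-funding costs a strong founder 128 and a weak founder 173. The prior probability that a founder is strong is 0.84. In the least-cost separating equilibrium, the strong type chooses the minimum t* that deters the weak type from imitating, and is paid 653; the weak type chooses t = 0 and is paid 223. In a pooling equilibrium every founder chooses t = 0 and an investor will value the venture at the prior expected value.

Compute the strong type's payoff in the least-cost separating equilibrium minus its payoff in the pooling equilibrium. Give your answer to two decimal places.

Least-cost separating signal: t* solves 223 = 653 − 173·t*, so t* = (653 − 223)/173 ≈ 2.4855.
Strong type's separating payoff: 653 − 128 × t* = 653 − 128 × (653 − 223)/173 = 653 − 55040/173 ≈ 334.8497.
Pooling payoff: 0.84 × 653 + 0.16 × 223 = 584.2.
Difference: 334.8497 − 584.2 = -249.3503, i.e. -249.35 to two decimal places.
The strong type would prefer the pooling outcome.

-249.35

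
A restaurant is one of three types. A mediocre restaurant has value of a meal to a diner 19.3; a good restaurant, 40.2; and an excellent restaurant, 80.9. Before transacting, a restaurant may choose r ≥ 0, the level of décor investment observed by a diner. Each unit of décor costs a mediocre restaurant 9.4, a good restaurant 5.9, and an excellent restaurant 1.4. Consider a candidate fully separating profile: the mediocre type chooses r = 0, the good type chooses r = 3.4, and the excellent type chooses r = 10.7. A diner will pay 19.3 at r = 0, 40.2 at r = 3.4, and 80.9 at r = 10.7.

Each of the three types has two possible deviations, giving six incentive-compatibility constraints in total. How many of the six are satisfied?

6

Good (own payoff 40.2 − 5.9×3.4 = 20.14): to r=0 gives 19.3 → no gain ✓; to r=10.7 gives 80.9 − 5.9×10.7 = 17.77 → no gain ✓.
Excellent (own payoff 80.9 − 1.4×10.7 = 65.92): to r=0 gives 19.3 → no gain ✓; to r=3.4 gives 40.2 − 1.4×3.4 = 35.44 → no gain ✓.
Mediocre (own payoff 19.3): to r=3.4 gives 40.2 − 9.4×3.4 = 8.24 → no gain ✓; to r=10.7 gives 80.9 − 9.4×10.7 = -19.68 → no gain ✓.
6 of the 6 constraints hold; this profile is a separating equilibrium.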